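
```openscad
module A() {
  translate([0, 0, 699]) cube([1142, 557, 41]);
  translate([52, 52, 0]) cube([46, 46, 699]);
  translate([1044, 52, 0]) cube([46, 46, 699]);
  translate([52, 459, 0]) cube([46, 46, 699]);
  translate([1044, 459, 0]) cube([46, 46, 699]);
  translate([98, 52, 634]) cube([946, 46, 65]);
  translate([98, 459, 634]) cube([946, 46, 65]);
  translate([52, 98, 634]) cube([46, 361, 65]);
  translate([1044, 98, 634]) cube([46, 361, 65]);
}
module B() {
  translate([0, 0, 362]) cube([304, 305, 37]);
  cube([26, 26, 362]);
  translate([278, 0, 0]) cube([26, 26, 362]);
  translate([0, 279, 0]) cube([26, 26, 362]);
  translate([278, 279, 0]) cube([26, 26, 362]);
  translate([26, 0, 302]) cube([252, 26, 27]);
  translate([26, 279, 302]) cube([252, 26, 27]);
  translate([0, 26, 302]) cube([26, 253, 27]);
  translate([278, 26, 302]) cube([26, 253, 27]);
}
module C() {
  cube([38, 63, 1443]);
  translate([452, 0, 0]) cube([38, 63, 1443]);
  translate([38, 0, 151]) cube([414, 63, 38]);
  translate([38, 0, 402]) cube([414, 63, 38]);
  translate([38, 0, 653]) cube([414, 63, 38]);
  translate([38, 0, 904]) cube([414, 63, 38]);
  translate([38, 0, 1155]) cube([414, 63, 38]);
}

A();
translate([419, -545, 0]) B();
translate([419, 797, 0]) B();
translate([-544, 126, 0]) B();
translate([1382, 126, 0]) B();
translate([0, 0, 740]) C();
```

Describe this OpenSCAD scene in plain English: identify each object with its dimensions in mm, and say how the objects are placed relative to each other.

A is a table with a 1142×557 mm rectangular top, 41 mm thick, top surface at z = 740 mm, supported by four 46×46 mm square legs, each inset 52 mm from the nearest pair of top edges, running from the floor. Four apron rails, 46 mm thick and 65 mm tall, run between adjacent legs with their top edges flush with the underside of the top and their outer faces flush with the legs' outer faces.

B is a simple wooden stool: a rectangular seat 304 mm (x) by 305 mm (y), 37 mm thick, top face at z = 399 mm, on four square legs, each 26×26 mm in cross-section. The legs rest on z = 0, each flush with a corner of the seat. Four stretchers, 26 mm wide and 27 mm tall, connect adjacent legs with their undersides at z = 302 mm, each running between the inner faces of the legs it joins and aligned with the legs' outer faces on the other axis.

C is a wooden ladder with two side rails of 38×63 mm section and 1443 mm height, set 490 mm apart overall. Between them run 5 rectangular rungs (63 mm deep, 38 mm thick), front faces flush with the rails' −y face. The bottom of the first rung is 151 mm above the floor and each subsequent rung is 251 mm higher than the one below.

Four stools sit around the table at the −y, +y, −x, +x sides. The ladder is on top of the table.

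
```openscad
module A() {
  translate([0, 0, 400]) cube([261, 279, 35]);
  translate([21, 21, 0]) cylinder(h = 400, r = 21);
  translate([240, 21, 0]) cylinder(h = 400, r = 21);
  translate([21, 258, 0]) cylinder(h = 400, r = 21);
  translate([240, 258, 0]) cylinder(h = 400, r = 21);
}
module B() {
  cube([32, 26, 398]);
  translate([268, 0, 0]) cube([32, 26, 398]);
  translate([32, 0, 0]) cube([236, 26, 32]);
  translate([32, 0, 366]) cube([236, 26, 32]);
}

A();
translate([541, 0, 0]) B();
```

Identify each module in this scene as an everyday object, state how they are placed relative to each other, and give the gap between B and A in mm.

The picture frame's nearest face is 280 mm from the stool's +x face.

A is a stool. B is a picture frame. The picture frame is on the floor beside the stool on its +x side. The gap between the picture frame and the stool is 280 mm.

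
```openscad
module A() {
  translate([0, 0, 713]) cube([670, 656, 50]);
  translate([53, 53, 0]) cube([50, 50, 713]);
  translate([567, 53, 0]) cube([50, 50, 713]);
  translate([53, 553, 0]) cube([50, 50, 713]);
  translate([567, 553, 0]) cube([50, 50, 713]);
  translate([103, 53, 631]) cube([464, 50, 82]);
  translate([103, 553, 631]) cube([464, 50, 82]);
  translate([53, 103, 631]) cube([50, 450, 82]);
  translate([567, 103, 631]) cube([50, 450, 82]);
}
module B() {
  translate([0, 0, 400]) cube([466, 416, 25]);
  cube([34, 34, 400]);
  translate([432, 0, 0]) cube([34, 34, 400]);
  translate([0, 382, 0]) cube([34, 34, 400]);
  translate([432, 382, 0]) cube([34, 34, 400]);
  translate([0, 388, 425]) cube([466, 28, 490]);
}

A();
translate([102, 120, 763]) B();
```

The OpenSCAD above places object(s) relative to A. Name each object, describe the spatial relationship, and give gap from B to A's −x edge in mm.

A is a table. B is a chair. The chair is on top of the table, centred. The gap from the chair to the table's −x edge is 102 mm.

The chair's min-x is at 102; the table's min-x is 0; gap = 102 mm.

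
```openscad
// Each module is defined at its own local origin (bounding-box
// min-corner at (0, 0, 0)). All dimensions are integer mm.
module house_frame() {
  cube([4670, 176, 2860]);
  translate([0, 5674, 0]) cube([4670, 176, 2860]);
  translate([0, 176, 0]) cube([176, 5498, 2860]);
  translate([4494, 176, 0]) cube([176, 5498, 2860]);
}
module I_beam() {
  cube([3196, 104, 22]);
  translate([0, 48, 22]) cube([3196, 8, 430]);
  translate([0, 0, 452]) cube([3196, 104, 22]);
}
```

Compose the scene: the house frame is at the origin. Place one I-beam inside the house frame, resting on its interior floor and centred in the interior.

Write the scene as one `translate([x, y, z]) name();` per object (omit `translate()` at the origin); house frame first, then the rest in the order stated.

house_frame();
translate([737, 2873, 0]) I_beam();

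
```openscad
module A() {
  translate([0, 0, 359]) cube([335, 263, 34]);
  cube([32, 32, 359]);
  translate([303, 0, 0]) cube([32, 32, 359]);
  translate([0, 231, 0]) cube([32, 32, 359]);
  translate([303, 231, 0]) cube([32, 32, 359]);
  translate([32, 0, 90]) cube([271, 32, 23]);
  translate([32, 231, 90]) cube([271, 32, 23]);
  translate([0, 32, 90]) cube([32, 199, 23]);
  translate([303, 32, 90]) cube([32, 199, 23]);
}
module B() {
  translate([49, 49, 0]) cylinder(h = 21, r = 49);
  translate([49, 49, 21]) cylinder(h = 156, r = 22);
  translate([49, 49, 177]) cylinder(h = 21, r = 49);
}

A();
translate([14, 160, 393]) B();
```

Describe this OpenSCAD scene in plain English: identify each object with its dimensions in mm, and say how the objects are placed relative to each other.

A is a four-legged stool. The seat is a 335×263×34 mm slab whose top surface is at z = 393 mm; four square legs, each 32×32 mm in cross-section, run from the floor (z = 0) to the underside of the seat, each flush with a corner of the seat. Four stretchers, 32 mm wide and 23 mm tall, connect adjacent legs with their undersides at z = 90 mm, each running between the inner faces of the legs it joins and aligned with the legs' outer faces on the other axis.

B is a spool: two coaxial disc flanges of radius 49 mm and thickness 21 mm, joined by a core cylinder of radius 22 mm and height 156 mm. The lower flange rests on z = 0 and the three cylinders share a vertical axis.

The spool is on top of the stool.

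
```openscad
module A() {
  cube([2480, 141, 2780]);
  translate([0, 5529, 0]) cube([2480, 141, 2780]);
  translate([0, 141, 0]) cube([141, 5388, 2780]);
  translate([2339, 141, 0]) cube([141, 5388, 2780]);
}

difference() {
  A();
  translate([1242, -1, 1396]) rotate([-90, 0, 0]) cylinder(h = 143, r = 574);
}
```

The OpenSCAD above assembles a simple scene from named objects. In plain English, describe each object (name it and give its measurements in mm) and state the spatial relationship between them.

A is a box-shaped house frame (walls only): outside footprint 2480×5670 mm, wall height 2780 mm, wall thickness 141 mm. The two y-facing walls run the full x-width; the two x-facing walls fit between the inner faces of the y-facing walls.

The house frame has a circular hole of radius 574 mm through its front wall, centred at (x = 1242, z = 1396).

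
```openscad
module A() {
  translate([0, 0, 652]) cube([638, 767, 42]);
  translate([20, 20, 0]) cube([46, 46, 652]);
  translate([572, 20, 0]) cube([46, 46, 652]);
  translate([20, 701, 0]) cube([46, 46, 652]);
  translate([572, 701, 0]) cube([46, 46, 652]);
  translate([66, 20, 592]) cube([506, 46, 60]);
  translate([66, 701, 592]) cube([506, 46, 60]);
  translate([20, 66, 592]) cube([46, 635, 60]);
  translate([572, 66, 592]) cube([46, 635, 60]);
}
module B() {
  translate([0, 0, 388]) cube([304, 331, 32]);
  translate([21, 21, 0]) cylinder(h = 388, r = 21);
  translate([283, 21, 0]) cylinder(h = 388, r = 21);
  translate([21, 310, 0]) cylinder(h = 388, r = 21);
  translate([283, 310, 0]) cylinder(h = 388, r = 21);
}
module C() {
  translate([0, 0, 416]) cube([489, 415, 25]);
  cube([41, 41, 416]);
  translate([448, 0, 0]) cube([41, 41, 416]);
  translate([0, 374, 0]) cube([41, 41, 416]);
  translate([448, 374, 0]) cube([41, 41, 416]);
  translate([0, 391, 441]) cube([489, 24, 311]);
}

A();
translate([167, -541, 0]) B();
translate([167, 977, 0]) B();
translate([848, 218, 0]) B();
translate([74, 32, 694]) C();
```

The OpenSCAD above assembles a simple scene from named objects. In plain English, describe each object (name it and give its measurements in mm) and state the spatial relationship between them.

A is a rectangular dining table. The top is 638×767×42 mm with its upper surface at z = 694 mm. It stands on four 46×46 mm square legs, each inset 20 mm from the nearest pair of top edges, running from the floor to the underside of the top. Four apron rails, 46 mm thick and 60 mm tall, run between adjacent legs with their top edges flush with the underside of the top and their outer faces flush with the legs' outer faces.

B is a simple wooden stool: a rectangular seat 304 mm (x) by 331 mm (y), 32 mm thick, top face at z = 420 mm, on four round legs, each 42 mm in diameter. The legs rest on z = 0, each leg's axis is inset half a diameter from the nearest pair of seat edges (so the leg's bounding box is flush with the corner).

C is a chair. The seat is a 489×415×25 mm slab with its top at z = 441 mm, on four 41×41 mm corner legs (flush with the seat edges, standing on z = 0). A flat backrest 24 mm thick, 311 mm tall, spans the full seat width and rises from the seat top along its +y edge, rear face flush with the rear of the seat.

Three stools sit around the table at the −y, +y, +x sides. The chair is on top of the table.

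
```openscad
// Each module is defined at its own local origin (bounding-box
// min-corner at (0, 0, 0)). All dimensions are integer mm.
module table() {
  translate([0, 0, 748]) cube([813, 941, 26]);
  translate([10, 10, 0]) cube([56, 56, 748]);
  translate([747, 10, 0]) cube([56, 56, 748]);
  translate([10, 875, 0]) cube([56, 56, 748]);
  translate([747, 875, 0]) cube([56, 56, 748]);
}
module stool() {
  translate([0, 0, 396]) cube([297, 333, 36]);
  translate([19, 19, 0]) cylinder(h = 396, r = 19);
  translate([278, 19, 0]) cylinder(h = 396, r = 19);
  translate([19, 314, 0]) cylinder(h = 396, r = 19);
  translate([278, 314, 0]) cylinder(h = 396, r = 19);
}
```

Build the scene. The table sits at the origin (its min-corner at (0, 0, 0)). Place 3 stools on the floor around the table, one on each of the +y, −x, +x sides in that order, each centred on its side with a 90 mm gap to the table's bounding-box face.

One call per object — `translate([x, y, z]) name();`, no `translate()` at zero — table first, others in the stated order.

table();
translate([258, 1031, 0]) stool();
translate([-387, 304, 0]) stool();
translate([903, 304, 0]) stool();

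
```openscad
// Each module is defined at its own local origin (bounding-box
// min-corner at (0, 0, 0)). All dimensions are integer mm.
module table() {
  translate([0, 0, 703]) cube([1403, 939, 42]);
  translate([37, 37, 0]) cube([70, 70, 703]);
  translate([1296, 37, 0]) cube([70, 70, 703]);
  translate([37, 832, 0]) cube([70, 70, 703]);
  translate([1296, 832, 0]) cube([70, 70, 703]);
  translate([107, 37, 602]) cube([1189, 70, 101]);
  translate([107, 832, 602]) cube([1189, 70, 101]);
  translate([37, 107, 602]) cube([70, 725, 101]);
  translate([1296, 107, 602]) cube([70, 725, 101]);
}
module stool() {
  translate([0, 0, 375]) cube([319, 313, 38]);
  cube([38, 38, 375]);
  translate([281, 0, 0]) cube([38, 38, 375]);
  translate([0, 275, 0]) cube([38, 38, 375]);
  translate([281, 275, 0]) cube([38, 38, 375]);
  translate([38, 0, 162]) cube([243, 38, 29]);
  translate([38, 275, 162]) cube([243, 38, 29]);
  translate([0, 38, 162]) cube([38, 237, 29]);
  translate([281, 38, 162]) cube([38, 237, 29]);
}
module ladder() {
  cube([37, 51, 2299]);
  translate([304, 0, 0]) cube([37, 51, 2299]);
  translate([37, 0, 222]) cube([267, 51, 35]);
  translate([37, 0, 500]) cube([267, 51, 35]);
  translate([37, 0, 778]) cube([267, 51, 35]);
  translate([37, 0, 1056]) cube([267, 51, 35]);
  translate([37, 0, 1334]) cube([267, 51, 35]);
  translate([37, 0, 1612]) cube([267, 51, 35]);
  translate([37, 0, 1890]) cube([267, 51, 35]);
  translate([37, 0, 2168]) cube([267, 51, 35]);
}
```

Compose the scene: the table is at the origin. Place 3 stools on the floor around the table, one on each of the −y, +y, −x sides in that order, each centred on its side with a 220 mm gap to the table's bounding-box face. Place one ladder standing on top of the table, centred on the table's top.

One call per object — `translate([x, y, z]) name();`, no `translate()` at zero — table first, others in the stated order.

table();
translate([542, -533, 0]) stool();
translate([542, 1159, 0]) stool();
translate([-539, 313, 0]) stool();
translate([531, 444, 745]) ladder();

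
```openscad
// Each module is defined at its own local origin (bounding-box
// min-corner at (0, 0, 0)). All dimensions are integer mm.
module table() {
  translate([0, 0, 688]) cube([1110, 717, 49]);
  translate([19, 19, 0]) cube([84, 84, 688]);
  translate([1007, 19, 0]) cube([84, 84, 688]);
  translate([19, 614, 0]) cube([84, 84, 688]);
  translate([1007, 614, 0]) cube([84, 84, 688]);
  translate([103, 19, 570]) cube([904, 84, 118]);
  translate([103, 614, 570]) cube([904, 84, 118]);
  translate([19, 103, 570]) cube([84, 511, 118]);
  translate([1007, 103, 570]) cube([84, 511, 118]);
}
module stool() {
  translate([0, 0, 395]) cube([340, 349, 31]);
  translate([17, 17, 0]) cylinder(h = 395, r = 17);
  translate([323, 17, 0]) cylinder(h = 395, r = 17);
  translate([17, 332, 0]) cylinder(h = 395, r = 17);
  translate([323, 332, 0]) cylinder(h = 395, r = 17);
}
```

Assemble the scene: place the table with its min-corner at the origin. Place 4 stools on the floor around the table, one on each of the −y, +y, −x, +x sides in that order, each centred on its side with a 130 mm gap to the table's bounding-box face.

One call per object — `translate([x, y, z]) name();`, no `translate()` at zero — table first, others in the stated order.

table();
translate([385, -479, 0]) stool();
translate([385, 847, 0]) stool();
translate([-470, 184, 0]) stool();
translate([1240, 184, 0]) stool();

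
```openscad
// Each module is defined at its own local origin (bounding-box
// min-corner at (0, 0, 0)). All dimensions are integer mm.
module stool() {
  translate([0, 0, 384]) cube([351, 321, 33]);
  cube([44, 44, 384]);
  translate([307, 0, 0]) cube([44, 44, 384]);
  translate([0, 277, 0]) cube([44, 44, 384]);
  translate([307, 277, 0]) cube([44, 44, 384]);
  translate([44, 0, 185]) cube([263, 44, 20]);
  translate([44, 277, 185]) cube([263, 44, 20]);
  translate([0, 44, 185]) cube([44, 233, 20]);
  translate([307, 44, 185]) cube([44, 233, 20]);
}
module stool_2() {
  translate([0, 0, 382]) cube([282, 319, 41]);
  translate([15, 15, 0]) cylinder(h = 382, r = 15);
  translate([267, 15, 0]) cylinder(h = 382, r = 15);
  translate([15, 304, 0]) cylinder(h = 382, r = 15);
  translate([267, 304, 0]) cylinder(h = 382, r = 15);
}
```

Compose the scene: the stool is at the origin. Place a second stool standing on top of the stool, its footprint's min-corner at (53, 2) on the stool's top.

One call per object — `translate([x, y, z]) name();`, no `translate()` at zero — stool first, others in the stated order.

stool();
translate([53, 2, 417]) stool_2();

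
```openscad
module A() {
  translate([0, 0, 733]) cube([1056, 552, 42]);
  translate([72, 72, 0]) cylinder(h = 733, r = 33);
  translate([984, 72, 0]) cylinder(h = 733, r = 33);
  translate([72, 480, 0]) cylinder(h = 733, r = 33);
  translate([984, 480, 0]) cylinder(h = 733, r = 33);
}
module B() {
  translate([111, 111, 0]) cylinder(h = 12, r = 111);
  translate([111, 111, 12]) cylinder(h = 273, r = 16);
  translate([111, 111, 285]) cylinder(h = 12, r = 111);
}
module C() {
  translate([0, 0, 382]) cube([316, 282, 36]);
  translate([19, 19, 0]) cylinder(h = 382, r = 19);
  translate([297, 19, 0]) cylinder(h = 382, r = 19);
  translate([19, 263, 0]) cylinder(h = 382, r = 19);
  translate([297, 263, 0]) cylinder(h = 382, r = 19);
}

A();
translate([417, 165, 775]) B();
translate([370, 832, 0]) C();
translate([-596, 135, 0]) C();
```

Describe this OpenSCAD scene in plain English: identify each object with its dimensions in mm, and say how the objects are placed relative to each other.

A is a table: top 1056 mm (x) × 552 mm (y), 42 mm thick, upper face at z = 775 mm, on four round legs of 66 mm diameter, each leg's bounding box inset 39 mm from the nearest pair of top edges, running from z = 0 to the bottom of the top.

B is a spool: two coaxial disc flanges of radius 111 mm and thickness 12 mm, joined by a core cylinder of radius 16 mm and height 273 mm. The lower flange rests on z = 0 and the three cylinders share a vertical axis.

C is a four-legged stool. The seat is a 316×282×36 mm slab whose top surface is at z = 418 mm; four round legs, each 38 mm in diameter, run from the floor (z = 0) to the underside of the seat, each leg's axis is inset half a diameter from the nearest pair of seat edges (so the leg's bounding box is flush with the corner).

The spool is on top of the table, centred. Two stools sit around the table at the +y, −x sides.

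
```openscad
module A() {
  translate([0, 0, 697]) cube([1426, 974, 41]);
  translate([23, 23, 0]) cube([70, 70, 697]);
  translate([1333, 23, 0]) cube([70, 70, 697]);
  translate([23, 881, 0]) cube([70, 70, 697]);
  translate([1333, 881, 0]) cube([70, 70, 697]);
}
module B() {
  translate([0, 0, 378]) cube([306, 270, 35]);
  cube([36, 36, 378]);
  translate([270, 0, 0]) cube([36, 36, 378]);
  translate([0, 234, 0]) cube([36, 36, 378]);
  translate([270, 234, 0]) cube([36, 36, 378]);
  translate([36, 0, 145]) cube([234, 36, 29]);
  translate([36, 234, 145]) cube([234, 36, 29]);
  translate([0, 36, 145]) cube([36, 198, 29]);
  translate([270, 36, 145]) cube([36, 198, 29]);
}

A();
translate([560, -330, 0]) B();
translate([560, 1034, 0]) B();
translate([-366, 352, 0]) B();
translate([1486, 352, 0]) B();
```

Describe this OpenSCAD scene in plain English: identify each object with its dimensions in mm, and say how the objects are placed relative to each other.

A is a table: top 1426 mm (x) × 974 mm (y), 41 mm thick, upper face at z = 738 mm, on four 70×70 mm square legs, each inset 23 mm from the nearest pair of top edges, running from z = 0 to the bottom of the top.

B is a four-legged stool. The seat is 306×270 mm, 35 mm thick, top at z = 413 mm. It stands on four square legs, each 36×36 mm in cross-section, from z = 0 to the seat underside, each flush with a corner of the seat. Four stretchers, 36 mm wide and 29 mm tall, connect adjacent legs with their undersides at z = 145 mm, each running between the inner faces of the legs it joins and aligned with the legs' outer faces on the other axis.

Four stools sit around the table at the −y, +y, −x, +x sides.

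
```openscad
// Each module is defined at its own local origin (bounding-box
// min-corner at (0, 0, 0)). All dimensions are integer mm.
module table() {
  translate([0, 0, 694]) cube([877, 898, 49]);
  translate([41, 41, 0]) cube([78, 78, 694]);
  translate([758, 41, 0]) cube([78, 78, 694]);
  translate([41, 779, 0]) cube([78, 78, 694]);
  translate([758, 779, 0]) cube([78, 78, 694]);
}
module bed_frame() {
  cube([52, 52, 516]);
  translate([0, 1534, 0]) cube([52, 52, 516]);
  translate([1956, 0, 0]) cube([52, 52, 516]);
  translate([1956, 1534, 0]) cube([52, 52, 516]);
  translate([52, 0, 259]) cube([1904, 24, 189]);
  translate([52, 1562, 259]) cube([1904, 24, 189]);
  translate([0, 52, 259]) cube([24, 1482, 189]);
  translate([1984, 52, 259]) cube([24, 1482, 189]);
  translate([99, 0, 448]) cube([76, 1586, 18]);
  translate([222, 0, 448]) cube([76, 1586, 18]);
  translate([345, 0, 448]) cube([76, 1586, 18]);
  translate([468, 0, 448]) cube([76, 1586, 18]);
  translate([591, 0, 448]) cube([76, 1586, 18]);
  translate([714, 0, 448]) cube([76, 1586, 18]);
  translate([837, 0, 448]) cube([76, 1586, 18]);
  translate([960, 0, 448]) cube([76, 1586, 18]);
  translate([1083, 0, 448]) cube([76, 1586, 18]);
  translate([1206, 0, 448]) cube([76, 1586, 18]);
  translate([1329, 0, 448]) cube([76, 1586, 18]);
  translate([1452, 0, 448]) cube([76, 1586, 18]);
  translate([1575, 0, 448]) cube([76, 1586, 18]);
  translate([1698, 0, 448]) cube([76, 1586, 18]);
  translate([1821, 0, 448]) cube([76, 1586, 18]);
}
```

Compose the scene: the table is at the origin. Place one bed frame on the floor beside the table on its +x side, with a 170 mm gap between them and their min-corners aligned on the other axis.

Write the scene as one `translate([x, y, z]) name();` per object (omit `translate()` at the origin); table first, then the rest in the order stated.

table();
translate([1047, 0, 0]) bed_frame();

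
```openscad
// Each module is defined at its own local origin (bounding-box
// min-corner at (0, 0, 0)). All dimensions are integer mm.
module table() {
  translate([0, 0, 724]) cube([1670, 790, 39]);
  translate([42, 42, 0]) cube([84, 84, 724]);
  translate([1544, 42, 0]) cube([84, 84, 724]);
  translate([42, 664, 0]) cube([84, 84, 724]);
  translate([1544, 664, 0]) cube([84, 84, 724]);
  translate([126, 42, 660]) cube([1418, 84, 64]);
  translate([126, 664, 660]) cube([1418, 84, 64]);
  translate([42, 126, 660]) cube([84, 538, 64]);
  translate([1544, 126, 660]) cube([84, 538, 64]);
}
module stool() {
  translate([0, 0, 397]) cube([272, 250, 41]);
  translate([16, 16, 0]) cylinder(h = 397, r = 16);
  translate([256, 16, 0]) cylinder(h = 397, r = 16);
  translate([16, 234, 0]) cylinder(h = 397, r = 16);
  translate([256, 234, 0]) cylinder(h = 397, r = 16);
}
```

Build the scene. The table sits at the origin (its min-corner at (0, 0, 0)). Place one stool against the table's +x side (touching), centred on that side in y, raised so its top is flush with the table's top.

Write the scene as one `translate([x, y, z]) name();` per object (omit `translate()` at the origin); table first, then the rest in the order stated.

table();
translate([1670, 270, 325]) stool();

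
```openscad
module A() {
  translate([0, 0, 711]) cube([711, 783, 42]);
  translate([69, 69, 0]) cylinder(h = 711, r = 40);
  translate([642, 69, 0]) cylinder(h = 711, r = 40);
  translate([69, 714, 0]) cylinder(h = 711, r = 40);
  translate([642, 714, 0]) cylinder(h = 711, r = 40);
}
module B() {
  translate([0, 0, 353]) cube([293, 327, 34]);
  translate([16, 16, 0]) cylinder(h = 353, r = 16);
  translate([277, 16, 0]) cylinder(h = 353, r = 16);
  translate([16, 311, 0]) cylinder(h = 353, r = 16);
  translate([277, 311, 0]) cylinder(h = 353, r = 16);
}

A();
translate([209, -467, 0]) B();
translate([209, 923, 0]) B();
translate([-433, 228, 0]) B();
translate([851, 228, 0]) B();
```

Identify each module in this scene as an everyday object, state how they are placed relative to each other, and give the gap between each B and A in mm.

Each stool's nearest face is 140 mm from the table's bounding box.

A is a table. B is a stool. Four stools sit around the table at the −y, +y, −x, +x sides. The gap between each stool and the table is 140 mm.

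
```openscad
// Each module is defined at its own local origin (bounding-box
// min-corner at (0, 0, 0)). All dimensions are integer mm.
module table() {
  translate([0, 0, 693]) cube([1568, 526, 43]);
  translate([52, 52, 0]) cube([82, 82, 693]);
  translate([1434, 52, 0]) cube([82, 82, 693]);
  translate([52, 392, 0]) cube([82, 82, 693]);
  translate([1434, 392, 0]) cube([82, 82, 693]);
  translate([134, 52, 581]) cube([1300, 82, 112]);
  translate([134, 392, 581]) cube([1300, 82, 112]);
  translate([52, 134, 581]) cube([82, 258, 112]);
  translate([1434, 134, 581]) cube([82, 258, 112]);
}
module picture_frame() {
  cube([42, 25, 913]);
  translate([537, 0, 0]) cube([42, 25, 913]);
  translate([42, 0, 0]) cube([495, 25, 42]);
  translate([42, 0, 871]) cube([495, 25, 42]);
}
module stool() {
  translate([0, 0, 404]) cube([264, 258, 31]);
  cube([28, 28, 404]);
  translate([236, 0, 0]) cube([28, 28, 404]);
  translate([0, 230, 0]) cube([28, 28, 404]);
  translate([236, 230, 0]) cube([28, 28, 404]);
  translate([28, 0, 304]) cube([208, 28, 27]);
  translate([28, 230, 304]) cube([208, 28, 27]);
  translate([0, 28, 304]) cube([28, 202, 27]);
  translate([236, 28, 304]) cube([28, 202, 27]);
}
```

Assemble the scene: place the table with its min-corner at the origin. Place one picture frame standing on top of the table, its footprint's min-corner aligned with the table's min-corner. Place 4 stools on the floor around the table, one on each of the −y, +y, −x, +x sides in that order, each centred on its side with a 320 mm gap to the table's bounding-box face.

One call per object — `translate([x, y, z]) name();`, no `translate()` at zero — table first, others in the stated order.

table();
translate([0, 0, 736]) picture_frame();
translate([652, -578, 0]) stool();
translate([652, 846, 0]) stool();
translate([-584, 134, 0]) stool();
translate([1888, 134, 0]) stool();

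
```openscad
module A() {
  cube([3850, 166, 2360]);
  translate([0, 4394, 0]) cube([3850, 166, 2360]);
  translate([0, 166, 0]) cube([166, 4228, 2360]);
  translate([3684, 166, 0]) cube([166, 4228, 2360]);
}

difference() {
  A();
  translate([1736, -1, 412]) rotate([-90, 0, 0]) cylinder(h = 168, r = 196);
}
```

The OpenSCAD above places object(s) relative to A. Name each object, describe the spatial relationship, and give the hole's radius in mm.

The subtracted cylinder has r = 196 mm.

A is a house frame. The house frame has a circular hole through its front wall. The hole's radius is 196 mm.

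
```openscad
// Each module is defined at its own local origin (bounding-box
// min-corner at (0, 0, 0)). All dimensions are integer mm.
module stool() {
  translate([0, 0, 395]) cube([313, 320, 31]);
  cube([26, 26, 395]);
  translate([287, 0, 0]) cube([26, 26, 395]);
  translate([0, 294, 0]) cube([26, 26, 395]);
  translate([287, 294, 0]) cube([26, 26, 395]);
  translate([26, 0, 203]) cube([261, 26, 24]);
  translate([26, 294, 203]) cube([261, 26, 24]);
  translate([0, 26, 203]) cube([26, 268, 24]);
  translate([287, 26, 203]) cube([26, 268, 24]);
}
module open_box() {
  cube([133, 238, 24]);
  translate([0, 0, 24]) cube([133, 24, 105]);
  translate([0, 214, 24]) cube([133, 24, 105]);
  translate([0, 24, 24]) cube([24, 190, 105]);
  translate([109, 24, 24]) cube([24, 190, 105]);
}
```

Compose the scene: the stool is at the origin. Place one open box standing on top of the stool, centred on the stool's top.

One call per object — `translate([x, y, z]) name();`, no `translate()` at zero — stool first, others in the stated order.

stool();
translate([90, 41, 426]) open_box();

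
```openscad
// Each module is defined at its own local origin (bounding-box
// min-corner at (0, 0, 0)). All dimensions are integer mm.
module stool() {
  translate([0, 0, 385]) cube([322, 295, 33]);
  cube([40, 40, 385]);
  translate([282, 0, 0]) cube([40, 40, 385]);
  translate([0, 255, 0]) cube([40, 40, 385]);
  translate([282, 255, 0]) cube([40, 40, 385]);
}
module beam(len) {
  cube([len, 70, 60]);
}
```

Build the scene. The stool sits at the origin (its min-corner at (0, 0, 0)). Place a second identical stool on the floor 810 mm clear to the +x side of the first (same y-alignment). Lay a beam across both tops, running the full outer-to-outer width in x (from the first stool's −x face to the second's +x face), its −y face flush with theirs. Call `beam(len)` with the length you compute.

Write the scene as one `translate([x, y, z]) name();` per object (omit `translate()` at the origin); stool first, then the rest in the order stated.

stool();
translate([1132, 0, 0]) stool();
translate([0, 0, 418]) beam(1454);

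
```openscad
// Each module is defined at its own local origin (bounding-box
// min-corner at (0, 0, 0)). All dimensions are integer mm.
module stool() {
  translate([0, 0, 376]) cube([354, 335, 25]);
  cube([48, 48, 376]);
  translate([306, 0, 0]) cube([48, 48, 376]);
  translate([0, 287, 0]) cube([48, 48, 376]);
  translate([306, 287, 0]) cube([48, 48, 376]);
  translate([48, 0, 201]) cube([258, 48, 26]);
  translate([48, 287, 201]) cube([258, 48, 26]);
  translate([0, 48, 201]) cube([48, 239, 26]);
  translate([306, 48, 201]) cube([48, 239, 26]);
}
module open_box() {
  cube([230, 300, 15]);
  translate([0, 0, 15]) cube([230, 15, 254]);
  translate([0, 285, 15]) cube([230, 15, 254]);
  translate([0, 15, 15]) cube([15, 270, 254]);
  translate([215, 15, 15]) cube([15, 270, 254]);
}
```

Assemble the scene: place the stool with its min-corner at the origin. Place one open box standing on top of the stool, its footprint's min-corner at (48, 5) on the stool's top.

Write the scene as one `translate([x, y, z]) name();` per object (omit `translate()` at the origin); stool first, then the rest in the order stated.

stool();
translate([48, 5, 401]) open_box();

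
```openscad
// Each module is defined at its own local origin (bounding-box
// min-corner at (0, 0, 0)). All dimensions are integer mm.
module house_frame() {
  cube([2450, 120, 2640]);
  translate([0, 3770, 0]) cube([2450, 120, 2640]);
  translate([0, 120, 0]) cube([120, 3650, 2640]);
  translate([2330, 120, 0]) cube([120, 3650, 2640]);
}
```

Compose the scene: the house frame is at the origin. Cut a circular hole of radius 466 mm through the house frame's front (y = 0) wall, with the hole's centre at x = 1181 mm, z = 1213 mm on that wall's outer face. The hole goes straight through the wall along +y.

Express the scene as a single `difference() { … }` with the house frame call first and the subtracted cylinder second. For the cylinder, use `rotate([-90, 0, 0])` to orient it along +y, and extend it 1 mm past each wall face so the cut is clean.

difference() {
  house_frame();
  translate([1181, -1, 1213]) rotate([-90, 0, 0]) cylinder(h = 122, r = 466);
}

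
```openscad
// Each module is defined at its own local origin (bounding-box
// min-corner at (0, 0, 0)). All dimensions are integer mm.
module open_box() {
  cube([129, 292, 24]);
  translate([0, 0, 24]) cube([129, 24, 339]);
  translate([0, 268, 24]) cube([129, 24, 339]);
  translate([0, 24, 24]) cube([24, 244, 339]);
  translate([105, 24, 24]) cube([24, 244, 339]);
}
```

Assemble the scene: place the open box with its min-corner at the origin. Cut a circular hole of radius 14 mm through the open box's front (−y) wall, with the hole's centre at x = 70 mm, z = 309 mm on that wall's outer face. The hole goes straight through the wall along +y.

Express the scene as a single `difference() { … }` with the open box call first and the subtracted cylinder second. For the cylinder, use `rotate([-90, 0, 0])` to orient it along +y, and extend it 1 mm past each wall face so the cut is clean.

difference() {
  open_box();
  translate([70, -1, 309]) rotate([-90, 0, 0]) cylinder(h = 26, r = 14);
}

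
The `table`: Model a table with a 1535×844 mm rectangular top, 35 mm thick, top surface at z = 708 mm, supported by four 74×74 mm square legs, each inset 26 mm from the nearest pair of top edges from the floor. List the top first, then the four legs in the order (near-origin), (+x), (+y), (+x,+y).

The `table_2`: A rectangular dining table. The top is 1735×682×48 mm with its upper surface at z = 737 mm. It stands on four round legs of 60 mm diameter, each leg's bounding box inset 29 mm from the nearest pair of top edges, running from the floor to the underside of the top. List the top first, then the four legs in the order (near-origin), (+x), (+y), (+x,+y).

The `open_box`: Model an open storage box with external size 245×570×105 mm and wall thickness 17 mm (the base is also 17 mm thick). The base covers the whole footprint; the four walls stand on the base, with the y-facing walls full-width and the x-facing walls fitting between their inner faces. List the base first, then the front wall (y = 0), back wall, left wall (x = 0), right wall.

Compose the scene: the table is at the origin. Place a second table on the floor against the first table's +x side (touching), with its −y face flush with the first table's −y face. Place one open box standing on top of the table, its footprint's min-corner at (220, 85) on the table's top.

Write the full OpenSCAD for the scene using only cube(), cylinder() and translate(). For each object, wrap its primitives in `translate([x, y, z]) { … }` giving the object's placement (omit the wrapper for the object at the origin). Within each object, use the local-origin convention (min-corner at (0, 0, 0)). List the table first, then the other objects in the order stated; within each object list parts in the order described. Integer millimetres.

translate([0, 0, 673]) cube([1535, 844, 35]);
translate([26, 26, 0]) cube([74, 74, 673]);
translate([1435, 26, 0]) cube([74, 74, 673]);
translate([26, 744, 0]) cube([74, 74, 673]);
translate([1435, 744, 0]) cube([74, 74, 673]);
translate([1535, 0, 0]) {
  translate([0, 0, 689]) cube([1735, 682, 48]);
  translate([59, 59, 0]) cylinder(h = 689, r = 30);
  translate([1676, 59, 0]) cylinder(h = 689, r = 30);
  translate([59, 623, 0]) cylinder(h = 689, r = 30);
  translate([1676, 623, 0]) cylinder(h = 689, r = 30);
}
translate([220, 85, 708]) {
  cube([245, 570, 17]);
  translate([0, 0, 17]) cube([245, 17, 88]);
  translate([0, 553, 17]) cube([245, 17, 88]);
  translate([0, 17, 17]) cube([17, 536, 88]);
  translate([228, 17, 17]) cube([17, 536, 88]);
}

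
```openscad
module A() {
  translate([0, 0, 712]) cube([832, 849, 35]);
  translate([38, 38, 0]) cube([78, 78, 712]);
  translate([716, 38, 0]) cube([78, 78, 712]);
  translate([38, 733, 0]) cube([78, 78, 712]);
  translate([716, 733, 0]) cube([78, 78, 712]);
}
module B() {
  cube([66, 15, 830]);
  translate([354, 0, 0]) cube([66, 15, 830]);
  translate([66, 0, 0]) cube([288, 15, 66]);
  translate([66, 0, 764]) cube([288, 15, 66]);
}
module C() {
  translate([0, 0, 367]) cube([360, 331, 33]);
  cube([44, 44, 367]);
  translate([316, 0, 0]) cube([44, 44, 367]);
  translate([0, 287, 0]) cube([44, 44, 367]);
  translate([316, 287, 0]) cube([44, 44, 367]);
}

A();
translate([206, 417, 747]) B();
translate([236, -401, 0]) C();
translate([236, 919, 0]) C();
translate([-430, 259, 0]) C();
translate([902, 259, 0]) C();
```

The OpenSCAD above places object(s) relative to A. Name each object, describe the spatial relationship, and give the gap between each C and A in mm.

A is a table. B is a picture frame. C is a stool. The picture frame is on top of the table, centred. Four stools sit around the table at the −y, +y, −x, +x sides. The gap between each stool and the table is 70 mm.

Each stool's nearest face is 70 mm from the table's bounding box.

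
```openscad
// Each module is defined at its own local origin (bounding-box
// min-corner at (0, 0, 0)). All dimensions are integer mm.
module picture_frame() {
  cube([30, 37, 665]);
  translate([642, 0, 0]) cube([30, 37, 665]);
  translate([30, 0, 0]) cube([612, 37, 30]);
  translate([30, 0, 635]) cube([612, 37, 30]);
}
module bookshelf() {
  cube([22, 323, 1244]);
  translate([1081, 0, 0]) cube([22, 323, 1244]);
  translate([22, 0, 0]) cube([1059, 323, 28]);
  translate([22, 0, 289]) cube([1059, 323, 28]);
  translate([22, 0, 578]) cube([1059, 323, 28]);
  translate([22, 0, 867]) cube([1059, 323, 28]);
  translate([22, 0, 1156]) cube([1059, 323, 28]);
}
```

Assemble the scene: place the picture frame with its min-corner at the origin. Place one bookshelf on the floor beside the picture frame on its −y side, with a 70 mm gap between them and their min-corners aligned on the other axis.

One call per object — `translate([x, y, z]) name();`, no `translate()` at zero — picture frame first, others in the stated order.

picture_frame();
translate([0, -393, 0]) bookshelf();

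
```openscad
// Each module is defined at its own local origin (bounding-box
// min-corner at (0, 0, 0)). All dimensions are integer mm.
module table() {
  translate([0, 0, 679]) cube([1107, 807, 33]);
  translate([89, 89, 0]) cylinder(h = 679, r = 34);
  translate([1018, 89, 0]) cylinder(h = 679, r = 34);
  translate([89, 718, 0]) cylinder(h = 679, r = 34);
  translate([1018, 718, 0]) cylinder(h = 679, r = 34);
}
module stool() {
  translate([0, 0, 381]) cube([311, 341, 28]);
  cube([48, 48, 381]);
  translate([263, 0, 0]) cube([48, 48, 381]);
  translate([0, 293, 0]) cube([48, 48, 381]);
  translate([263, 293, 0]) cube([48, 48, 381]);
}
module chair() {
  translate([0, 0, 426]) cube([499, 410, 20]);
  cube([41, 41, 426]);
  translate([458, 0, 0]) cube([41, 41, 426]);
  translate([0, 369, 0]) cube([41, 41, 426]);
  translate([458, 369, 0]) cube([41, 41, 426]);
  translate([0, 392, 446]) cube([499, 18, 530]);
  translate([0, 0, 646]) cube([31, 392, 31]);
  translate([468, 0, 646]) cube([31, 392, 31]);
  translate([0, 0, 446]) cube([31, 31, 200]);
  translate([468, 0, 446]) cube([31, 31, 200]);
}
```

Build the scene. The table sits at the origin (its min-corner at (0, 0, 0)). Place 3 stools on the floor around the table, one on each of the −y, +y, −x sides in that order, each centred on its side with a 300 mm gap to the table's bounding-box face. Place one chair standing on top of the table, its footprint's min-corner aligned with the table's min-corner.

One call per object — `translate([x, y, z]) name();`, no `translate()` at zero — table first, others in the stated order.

table();
translate([398, -641, 0]) stool();
translate([398, 1107, 0]) stool();
translate([-611, 233, 0]) stool();
translate([0, 0, 712]) chair();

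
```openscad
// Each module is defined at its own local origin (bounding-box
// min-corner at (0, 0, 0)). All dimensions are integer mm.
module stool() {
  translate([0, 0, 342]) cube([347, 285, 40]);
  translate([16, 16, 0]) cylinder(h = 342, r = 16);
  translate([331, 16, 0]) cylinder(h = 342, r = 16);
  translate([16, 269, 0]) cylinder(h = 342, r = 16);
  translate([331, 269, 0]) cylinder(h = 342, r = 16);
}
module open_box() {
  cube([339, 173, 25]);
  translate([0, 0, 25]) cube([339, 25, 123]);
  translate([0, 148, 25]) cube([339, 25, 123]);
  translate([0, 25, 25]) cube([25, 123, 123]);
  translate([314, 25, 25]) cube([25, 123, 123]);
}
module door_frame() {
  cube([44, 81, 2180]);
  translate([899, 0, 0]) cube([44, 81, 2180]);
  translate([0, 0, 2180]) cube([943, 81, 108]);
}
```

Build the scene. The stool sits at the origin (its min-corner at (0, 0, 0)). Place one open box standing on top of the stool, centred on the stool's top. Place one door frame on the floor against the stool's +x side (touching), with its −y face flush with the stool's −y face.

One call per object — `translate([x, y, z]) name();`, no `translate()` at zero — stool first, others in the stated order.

stool();
translate([4, 56, 382]) open_box();
translate([347, 0, 0]) door_frame();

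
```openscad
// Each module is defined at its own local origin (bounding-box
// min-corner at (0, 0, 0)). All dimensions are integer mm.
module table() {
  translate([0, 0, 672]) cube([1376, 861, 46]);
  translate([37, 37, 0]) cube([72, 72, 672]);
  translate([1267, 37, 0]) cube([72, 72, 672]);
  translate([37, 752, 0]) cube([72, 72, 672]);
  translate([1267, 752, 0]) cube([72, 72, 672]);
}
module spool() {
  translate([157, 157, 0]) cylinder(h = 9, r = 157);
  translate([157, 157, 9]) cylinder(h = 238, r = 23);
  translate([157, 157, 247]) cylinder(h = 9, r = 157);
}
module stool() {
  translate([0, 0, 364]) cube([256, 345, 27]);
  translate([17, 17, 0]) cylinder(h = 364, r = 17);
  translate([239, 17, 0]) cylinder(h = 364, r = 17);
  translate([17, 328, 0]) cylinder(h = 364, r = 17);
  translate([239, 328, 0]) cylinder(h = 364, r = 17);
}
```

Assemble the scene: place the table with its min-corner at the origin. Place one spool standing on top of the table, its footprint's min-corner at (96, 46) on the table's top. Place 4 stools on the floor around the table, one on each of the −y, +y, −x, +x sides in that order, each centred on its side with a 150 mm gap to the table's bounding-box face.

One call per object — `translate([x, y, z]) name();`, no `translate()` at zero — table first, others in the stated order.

table();
translate([96, 46, 718]) spool();
translate([560, -495, 0]) stool();
translate([560, 1011, 0]) stool();
translate([-406, 258, 0]) stool();
translate([1526, 258, 0]) stool();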